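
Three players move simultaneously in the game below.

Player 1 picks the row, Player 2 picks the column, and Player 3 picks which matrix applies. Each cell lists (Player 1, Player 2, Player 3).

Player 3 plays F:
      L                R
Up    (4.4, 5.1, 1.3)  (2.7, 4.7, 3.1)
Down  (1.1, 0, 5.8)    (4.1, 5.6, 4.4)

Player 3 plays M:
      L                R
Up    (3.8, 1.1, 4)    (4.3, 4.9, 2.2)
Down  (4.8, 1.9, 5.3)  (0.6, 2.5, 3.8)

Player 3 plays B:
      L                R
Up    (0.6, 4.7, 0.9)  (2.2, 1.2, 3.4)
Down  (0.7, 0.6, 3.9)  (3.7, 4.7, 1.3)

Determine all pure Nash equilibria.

Check each profile: it is a Nash equilibrium iff no player can strictly gain by switching unilaterally.
(Up, L, F): Player 3 can switch to M (1.3 → 4). Not NE.
(Up, L, M): Player 1 can switch to Down (3.8 → 4.8). Not NE.
(Up, L, B): Player 1 can switch to Down (0.6 → 0.7). Not NE.
(Up, R, F): Player 1 can switch to Down (2.7 → 4.1). Not NE.
(Up, R, M): Player 3 can switch to F (2.2 → 3.1). Not NE.
(Up, R, B): Player 1 can switch to Down (2.2 → 3.7). Not NE.
(Down, L, F): Player 1 can switch to Up (1.1 → 4.4). Not NE.
(Down, L, M): Player 2 can switch to R (1.9 → 2.5). Not NE.
(Down, R, F): Player 1 gets 4.1, best alternative 2.7; Player 2 gets 5.6, best alternative 0; Player 3 gets 4.4, best alternative 3.8. No profitable deviation — NE.
(The remaining 3 profiles each have a profitable deviation by the same check.)

The unique pure-strategy Nash equilibrium is (Down, R, F).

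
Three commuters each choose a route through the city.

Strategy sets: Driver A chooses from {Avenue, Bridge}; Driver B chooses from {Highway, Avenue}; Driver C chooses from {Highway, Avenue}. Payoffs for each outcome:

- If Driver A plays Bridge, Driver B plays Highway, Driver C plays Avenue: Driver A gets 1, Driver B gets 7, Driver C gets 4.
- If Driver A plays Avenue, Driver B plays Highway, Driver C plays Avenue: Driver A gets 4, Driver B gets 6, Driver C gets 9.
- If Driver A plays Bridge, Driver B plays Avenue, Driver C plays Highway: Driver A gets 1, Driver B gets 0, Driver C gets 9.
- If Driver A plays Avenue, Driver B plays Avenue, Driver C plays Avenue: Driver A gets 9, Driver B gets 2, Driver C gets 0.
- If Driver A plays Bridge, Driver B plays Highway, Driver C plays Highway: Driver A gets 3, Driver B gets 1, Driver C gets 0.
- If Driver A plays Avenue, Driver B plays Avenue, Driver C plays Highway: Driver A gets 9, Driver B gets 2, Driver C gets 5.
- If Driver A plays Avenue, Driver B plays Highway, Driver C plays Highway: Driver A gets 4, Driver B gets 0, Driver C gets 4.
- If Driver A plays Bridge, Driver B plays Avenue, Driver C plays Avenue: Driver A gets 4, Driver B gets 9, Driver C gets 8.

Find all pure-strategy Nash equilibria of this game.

(Avenue, Highway, Highway): Driver B can switch to Avenue (0 → 2). Not NE.
(Avenue, Highway, Avenue): Driver A gets 4, best alternative 1; Driver B gets 6, best alternative 2; Driver C gets 9, best alternative 4. No profitable deviation — NE.
(Avenue, Avenue, Highway): Driver A gets 9, best alternative 1; Driver B gets 2, best alternative 0; Driver C gets 5, best alternative 0. No profitable deviation — NE.
(Avenue, Avenue, Avenue): Driver B can switch to Highway (2 → 6). Not NE.
(Bridge, Highway, Highway): Driver A can switch to Avenue (3 → 4). Not NE.
(Bridge, Highway, Avenue): Driver A can switch to Avenue (1 → 4). Not NE.
(Bridge, Avenue, Highway): Driver A can switch to Avenue (1 → 9). Not NE.
(Bridge, Avenue, Avenue): Driver A can switch to Avenue (4 → 9). Not NE.

The pure Nash equilibria are (Avenue, Highway, Avenue), (Avenue, Avenue, Highway).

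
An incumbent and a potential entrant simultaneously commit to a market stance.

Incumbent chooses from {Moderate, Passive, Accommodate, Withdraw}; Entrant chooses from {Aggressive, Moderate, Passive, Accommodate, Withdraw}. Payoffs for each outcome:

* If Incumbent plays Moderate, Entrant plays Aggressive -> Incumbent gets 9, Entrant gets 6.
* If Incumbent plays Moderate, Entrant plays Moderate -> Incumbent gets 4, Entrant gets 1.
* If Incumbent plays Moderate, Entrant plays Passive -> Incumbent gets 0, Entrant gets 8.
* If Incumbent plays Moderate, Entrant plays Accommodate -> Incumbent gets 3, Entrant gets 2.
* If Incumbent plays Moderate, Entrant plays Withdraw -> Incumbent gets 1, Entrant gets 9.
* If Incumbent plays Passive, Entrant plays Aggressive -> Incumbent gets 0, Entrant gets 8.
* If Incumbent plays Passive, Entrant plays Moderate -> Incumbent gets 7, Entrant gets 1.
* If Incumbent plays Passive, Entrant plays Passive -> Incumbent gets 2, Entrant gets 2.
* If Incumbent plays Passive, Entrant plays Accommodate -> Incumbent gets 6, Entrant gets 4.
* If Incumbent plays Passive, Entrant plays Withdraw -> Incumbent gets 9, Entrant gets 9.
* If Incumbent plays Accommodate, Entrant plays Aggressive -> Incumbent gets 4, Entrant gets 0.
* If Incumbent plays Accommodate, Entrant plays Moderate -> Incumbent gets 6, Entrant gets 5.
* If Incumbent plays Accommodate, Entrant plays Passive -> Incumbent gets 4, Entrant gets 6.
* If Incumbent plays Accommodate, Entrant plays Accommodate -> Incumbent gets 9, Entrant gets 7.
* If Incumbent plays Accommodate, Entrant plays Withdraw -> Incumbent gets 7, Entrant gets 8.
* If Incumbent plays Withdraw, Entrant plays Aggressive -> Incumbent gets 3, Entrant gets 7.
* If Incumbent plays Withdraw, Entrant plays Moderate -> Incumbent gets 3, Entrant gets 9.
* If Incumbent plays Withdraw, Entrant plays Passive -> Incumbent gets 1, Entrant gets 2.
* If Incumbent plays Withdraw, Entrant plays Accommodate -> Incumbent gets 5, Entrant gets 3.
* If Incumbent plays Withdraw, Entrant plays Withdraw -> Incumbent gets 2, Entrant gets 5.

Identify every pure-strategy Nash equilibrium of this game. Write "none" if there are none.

(Moderate, Aggressive): Entrant can switch to Passive (6 → 8). Not NE.
(Moderate, Moderate): Incumbent can switch to Passive (4 → 7). Not NE.
(Moderate, Passive): Incumbent can switch to Passive (0 → 2). Not NE.
(Moderate, Accommodate): Incumbent can switch to Passive (3 → 6). Not NE.
(Moderate, Withdraw): Incumbent can switch to Passive (1 → 9). Not NE.
(Passive, Aggressive): Incumbent can switch to Moderate (0 → 9). Not NE.
(Passive, Moderate): Entrant can switch to Aggressive (1 → 8). Not NE.
(Passive, Passive): Incumbent can switch to Accommodate (2 → 4). Not NE.
(Passive, Accommodate): Incumbent can switch to Accommodate (6 → 9). Not NE.
(Passive, Withdraw): Incumbent gets 9, best alternative 7; Entrant gets 9, best alternative 8. No profitable deviation — NE.
(Accommodate, Aggressive): Incumbent can switch to Moderate (4 → 9). Not NE.
(The remaining 9 profiles each have a profitable deviation by the same check.)

The unique pure-strategy Nash equilibrium is (Passive, Withdraw).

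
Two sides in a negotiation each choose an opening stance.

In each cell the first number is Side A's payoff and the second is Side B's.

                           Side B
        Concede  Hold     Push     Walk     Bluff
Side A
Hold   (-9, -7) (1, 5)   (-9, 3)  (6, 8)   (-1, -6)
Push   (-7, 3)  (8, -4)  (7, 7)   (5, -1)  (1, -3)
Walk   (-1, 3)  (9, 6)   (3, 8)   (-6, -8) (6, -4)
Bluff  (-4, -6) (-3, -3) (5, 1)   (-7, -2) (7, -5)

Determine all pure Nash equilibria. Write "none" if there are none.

(Hold, Concede): Side A can switch to Push (-9 → -7). Not NE.
(Hold, Hold): Side A can switch to Push (1 → 8). Not NE.
(Hold, Push): Side A can switch to Push (-9 → 7). Not NE.
(Hold, Walk): Side A gets 6, best alternative 5; Side B gets 8, best alternative 5. No profitable deviation — NE.
(Hold, Bluff): Side A can switch to Push (-1 → 1). Not NE.
(Push, Concede): Side A can switch to Walk (-7 → -1). Not NE.
(Push, Hold): Side A can switch to Walk (8 → 9). Not NE.
(Push, Push): Side A gets 7, best alternative 5; Side B gets 7, best alternative 3. No profitable deviation — NE.
(Push, Walk): Side A can switch to Hold (5 → 6). Not NE.
(Push, Bluff): Side A can switch to Walk (1 → 6). Not NE.
(Walk, Concede): Side B can switch to Hold (3 → 6). Not NE.
(Walk, Hold): Side B can switch to Push (6 → 8). Not NE.
(The remaining 8 profiles each have a profitable deviation by the same check.)

The pure Nash equilibria are (Hold, Walk) and (Push, Push).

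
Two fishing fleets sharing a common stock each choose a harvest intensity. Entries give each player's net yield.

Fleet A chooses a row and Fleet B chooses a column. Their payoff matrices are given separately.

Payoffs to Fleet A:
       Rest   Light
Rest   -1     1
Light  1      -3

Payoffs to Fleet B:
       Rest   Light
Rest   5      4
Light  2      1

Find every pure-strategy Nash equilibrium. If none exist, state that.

The unique pure-strategy Nash equilibrium is (Light, Rest).

(Rest, Rest): Fleet A can switch to Light (-1 → 1). Not NE.
(Rest, Light): Fleet B can switch to Rest (4 → 5). Not NE.
(Light, Rest): Fleet A gets 1, best alternative -1; Fleet B gets 2, best alternative 1. No profitable deviation — NE.
(Light, Light): Fleet A can switch to Rest (-3 → 1). Not NE.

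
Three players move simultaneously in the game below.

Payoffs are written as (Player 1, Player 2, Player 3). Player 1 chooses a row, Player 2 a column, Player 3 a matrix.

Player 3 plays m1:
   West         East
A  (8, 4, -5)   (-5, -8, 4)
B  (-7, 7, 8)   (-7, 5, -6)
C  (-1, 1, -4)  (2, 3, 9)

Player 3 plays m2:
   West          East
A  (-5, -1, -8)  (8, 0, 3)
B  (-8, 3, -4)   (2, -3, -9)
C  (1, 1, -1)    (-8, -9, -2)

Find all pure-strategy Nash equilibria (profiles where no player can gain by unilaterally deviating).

The pure Nash equilibria are (A, West, m1) and (C, West, m2) and (C, East, m1).

Mark each player's best response to every combination of opponents' strategies; a profile where every player is best-responding is a pure Nash equilibrium.
Player 1 against (West, m1): payoffs 8, -7, -1 → best response A.
Player 1 against (West, m2): payoffs -5, -8, 1 → best response C.
Player 1 against (East, m1): payoffs -5, -7, 2 → best response C.
Player 1 against (East, m2): payoffs 8, 2, -8 → best response A.
Player 2 against (A, m1): payoffs 4, -8 → best response West.
Player 2 against (A, m2): payoffs -1, 0 → best response East.
Player 2 against (B, m1): payoffs 7, 5 → best response West.
Player 2 against (B, m2): payoffs 3, -3 → best response West.
Player 2 against (C, m1): payoffs 1, 3 → best response East.
Player 2 against (C, m2): payoffs 1, -9 → best response West.
Player 3 against (A, West): payoffs -5, -8 → best response m1.
Player 3 against (A, East): payoffs 4, 3 → best response m1.
Player 3 against (B, West): payoffs 8, -4 → best response m1.
Player 3 against (B, East): payoffs -6, -9 → best response m1.
Player 3 against (C, West): payoffs -4, -1 → best response m2.
Player 3 against (C, East): payoffs 9, -2 → best response m1.
Mutual best responses: (A, West, m1); (C, West, m2); (C, East, m1).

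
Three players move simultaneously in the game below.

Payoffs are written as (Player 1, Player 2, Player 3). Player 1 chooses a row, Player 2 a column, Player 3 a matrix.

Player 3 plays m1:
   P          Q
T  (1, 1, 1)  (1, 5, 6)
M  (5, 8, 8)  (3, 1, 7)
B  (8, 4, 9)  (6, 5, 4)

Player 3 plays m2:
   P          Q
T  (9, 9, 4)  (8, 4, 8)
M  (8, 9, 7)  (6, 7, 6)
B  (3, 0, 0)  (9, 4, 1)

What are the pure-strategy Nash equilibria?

The pure Nash equilibria are (T, P, m2) and (B, Q, m1).

(T, P, m1): Player 1 can switch to M (1 → 5). Not NE.
(T, P, m2): Player 1 gets 9, best alternative 8; Player 2 gets 9, best alternative 4; Player 3 gets 4, best alternative 1. No profitable deviation — NE.
(T, Q, m1): Player 1 can switch to M (1 → 3). Not NE.
(T, Q, m2): Player 1 can switch to B (8 → 9). Not NE.
(M, P, m1): Player 1 can switch to B (5 → 8). Not NE.
(M, P, m2): Player 1 can switch to T (8 → 9). Not NE.
(M, Q, m1): Player 1 can switch to B (3 → 6). Not NE.
(M, Q, m2): Player 1 can switch to T (6 → 8). Not NE.
(B, P, m1): Player 2 can switch to Q (4 → 5). Not NE.
(B, P, m2): Player 1 can switch to T (3 → 9). Not NE.
(B, Q, m1): Player 1 gets 6, best alternative 3; Player 2 gets 5, best alternative 4; Player 3 gets 4, best alternative 1. No profitable deviation — NE.
(B, Q, m2): Player 3 can switch to m1 (1 → 4). Not NE.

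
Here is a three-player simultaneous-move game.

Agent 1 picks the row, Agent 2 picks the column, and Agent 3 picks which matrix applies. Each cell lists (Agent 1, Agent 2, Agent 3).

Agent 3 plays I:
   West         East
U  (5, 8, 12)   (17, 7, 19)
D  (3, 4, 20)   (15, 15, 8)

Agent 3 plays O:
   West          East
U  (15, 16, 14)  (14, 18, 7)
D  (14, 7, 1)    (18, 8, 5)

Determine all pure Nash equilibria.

This game has no pure Nash equilibrium.

(U, West, I): Agent 3 can switch to O (12 → 14). Not NE.
(U, West, O): Agent 2 can switch to East (16 → 18). Not NE.
(U, East, I): Agent 2 can switch to West (7 → 8). Not NE.
(U, East, O): Agent 1 can switch to D (14 → 18). Not NE.
(D, West, I): Agent 1 can switch to U (3 → 5). Not NE.
(D, West, O): Agent 1 can switch to U (14 → 15). Not NE.
(D, East, I): Agent 1 can switch to U (15 → 17). Not NE.
(D, East, O): Agent 3 can switch to I (5 → 8). Not NE.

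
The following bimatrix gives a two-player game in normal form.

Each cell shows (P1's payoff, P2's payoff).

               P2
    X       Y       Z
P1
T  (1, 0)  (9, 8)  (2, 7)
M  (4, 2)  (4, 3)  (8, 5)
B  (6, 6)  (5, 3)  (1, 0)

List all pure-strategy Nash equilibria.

Check each profile: it is a Nash equilibrium iff no player can strictly gain by switching unilaterally.
(T, X): P1 can switch to M (1 → 4). Not NE.
(T, Y): P1 gets 9, best alternative 5; P2 gets 8, best alternative 7. No profitable deviation — NE.
(T, Z): P1 can switch to M (2 → 8). Not NE.
(M, X): P1 can switch to B (4 → 6). Not NE.
(M, Y): P1 can switch to T (4 → 9). Not NE.
(M, Z): P1 gets 8, best alternative 2; P2 gets 5, best alternative 3. No profitable deviation — NE.
(B, X): P1 gets 6, best alternative 4; P2 gets 6, best alternative 3. No profitable deviation — NE.
(B, Y): P1 can switch to T (5 → 9). Not NE.
(B, Z): P1 can switch to T (1 → 2). Not NE.

Pure-strategy Nash equilibria: (T, Y) and (M, Z) and (B, X)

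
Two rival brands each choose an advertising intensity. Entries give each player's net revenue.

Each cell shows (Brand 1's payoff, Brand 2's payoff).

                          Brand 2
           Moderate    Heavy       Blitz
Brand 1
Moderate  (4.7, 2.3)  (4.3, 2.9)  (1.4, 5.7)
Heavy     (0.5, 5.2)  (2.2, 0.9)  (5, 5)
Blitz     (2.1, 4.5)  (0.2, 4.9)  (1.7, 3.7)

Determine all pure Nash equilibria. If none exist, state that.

(Moderate, Moderate): Brand 2 can switch to Heavy (2.3 → 2.9). Not NE.
(Moderate, Heavy): Brand 2 can switch to Blitz (2.9 → 5.7). Not NE.
(Moderate, Blitz): Brand 1 can switch to Heavy (1.4 → 5). Not NE.
(Heavy, Moderate): Brand 1 can switch to Moderate (0.5 → 4.7). Not NE.
(Heavy, Heavy): Brand 1 can switch to Moderate (2.2 → 4.3). Not NE.
(Heavy, Blitz): Brand 2 can switch to Moderate (5 → 5.2). Not NE.
(Blitz, Moderate): Brand 1 can switch to Moderate (2.1 → 4.7). Not NE.
(Blitz, Heavy): Brand 1 can switch to Moderate (0.2 → 4.3). Not NE.
(The remaining 1 profile has a profitable deviation by the same check.)

There is no pure-strategy Nash equilibrium.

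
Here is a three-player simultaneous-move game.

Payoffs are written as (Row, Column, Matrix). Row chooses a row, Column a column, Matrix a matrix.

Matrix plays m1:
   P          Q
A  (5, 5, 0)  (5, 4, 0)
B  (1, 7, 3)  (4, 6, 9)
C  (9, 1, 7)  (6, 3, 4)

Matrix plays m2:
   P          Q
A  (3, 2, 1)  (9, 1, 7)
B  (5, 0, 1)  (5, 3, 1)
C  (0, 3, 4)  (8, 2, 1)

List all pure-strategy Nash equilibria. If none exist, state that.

Pure NE: (C, Q, m1)

Row against (P, m1): payoffs 5, 1, 9 → best response C.
Row against (P, m2): payoffs 3, 5, 0 → best response B.
Row against (Q, m1): payoffs 5, 4, 6 → best response C.
Row against (Q, m2): payoffs 9, 5, 8 → best response A.
Column against (A, m1): payoffs 5, 4 → best response P.
Column against (A, m2): payoffs 2, 1 → best response P.
Column against (B, m1): payoffs 7, 6 → best response P.
Column against (B, m2): payoffs 0, 3 → best response Q.
Column against (C, m1): payoffs 1, 3 → best response Q.
Column against (C, m2): payoffs 3, 2 → best response P.
Matrix against (A, P): payoffs 0, 1 → best response m2.
Matrix against (A, Q): payoffs 0, 7 → best response m2.
Matrix against (B, P): payoffs 3, 1 → best response m1.
Matrix against (B, Q): payoffs 9, 1 → best response m1.
Matrix against (C, P): payoffs 7, 4 → best response m1.
Matrix against (C, Q): payoffs 4, 1 → best response m1.
Mutual best responses: (C, Q, m1).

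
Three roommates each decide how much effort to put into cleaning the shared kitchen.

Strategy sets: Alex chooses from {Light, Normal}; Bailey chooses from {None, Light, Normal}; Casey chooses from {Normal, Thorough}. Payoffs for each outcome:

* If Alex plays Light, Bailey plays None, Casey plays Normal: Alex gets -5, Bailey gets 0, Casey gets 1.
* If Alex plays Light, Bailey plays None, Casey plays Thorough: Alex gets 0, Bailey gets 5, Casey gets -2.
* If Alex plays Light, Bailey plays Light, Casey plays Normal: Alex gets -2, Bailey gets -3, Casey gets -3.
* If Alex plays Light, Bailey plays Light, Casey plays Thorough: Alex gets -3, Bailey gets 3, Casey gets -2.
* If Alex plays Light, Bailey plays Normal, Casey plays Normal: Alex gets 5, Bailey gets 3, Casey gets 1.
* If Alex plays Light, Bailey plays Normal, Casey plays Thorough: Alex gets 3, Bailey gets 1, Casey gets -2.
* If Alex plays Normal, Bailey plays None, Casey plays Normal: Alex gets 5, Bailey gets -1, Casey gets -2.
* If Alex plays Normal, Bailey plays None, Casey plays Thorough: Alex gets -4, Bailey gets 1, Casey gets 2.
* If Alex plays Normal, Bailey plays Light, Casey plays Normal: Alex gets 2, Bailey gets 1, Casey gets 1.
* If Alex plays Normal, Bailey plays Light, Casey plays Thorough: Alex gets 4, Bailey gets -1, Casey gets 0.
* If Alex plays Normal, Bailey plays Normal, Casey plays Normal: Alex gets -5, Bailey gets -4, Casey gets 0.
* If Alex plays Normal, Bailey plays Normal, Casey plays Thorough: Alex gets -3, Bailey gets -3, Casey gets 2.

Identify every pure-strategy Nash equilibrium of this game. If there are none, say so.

Alex against (None, Normal): payoffs -5, 5 → best response Normal.
Alex against (None, Thorough): payoffs 0, -4 → best response Light.
Alex against (Light, Normal): payoffs -2, 2 → best response Normal.
Alex against (Light, Thorough): payoffs -3, 4 → best response Normal.
Alex against (Normal, Normal): payoffs 5, -5 → best response Light.
Alex against (Normal, Thorough): payoffs 3, -3 → best response Light.
Bailey against (Light, Normal): payoffs 0, -3, 3 → best response Normal.
Bailey against (Light, Thorough): payoffs 5, 3, 1 → best response None.
Bailey against (Normal, Normal): payoffs -1, 1, -4 → best response Light.
Bailey against (Normal, Thorough): payoffs 1, -1, -3 → best response None.
Casey against (Light, None): payoffs 1, -2 → best response Normal.
Casey against (Light, Light): payoffs -3, -2 → best response Thorough.
Casey against (Light, Normal): payoffs 1, -2 → best response Normal.
Casey against (Normal, None): payoffs -2, 2 → best response Thorough.
Casey against (Normal, Light): payoffs 1, 0 → best response Normal.
Casey against (Normal, Normal): payoffs 0, 2 → best response Thorough.
Mutual best responses: (Light, Normal, Normal); (Normal, Light, Normal).

Pure-strategy Nash equilibria: (Light, Normal, Normal) and (Normal, Light, Normal)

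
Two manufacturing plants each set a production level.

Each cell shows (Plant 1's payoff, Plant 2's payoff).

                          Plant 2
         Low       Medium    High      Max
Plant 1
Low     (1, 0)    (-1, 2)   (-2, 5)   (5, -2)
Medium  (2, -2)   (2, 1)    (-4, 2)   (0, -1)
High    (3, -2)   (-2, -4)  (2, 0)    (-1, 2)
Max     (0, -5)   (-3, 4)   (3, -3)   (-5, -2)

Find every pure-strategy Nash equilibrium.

Plant 1 against Low: payoffs 1, 2, 3, 0 → best response High.
Plant 1 against Medium: payoffs -1, 2, -2, -3 → best response Medium.
Plant 1 against High: payoffs -2, -4, 2, 3 → best response Max.
Plant 1 against Max: payoffs 5, 0, -1, -5 → best response Low.
Plant 2 against Low: payoffs 0, 2, 5, -2 → best response High.
Plant 2 against Medium: payoffs -2, 1, 2, -1 → best response High.
Plant 2 against High: payoffs -2, -4, 0, 2 → best response Max.
Plant 2 against Max: payoffs -5, 4, -3, -2 → best response Medium.
No profile is a mutual best response for all players.

There is no pure-strategy Nash equilibrium.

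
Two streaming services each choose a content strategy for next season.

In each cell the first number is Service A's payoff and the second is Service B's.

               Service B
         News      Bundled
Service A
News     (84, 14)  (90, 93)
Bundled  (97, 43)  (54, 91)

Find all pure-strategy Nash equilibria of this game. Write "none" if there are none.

Service A against News: payoffs 84, 97 → best response Bundled.
Service A against Bundled: payoffs 90, 54 → best response News.
Service B against News: payoffs 14, 93 → best response Bundled.
Service B against Bundled: payoffs 43, 91 → best response Bundled.
Mutual best responses: (News, Bundled).

The unique pure-strategy Nash equilibrium is (News, Bundled).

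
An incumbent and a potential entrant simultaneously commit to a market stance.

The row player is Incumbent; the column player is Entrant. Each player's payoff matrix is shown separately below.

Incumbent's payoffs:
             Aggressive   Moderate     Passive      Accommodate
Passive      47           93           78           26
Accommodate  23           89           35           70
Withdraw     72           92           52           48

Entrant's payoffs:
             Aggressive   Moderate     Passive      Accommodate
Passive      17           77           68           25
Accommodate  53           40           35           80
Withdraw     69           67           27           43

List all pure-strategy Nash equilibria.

Pure-strategy Nash equilibria: (Passive, Moderate), (Accommodate, Accommodate), (Withdraw, Aggressive)

Incumbent against Aggressive: payoffs 47, 23, 72 → best response Withdraw.
Incumbent against Moderate: payoffs 93, 89, 92 → best response Passive.
Incumbent against Passive: payoffs 78, 35, 52 → best response Passive.
Incumbent against Accommodate: payoffs 26, 70, 48 → best response Accommodate.
Entrant against Passive: payoffs 17, 77, 68, 25 → best response Moderate.
Entrant against Accommodate: payoffs 53, 40, 35, 80 → best response Accommodate.
Entrant against Withdraw: payoffs 69, 67, 27, 43 → best response Aggressive.
Mutual best responses: (Passive, Moderate); (Accommodate, Accommodate); (Withdraw, Aggressive).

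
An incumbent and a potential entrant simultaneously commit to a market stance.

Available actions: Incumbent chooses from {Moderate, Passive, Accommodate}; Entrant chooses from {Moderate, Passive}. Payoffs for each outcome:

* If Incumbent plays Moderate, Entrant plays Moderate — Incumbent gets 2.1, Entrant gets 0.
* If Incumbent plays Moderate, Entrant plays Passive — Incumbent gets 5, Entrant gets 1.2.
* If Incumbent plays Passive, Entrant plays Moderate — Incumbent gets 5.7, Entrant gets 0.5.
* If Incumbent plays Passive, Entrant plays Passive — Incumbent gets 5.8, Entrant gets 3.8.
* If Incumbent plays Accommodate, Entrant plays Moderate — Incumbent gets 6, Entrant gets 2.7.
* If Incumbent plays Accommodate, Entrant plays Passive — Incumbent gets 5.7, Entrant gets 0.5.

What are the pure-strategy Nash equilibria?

(Moderate, Moderate): Incumbent can switch to Passive (2.1 → 5.7). Not NE.
(Moderate, Passive): Incumbent can switch to Passive (5 → 5.8). Not NE.
(Passive, Moderate): Incumbent can switch to Accommodate (5.7 → 6). Not NE.
(Passive, Passive): Incumbent gets 5.8, best alternative 5.7; Entrant gets 3.8, best alternative 0.5. No profitable deviation — NE.
(Accommodate, Moderate): Incumbent gets 6, best alternative 5.7; Entrant gets 2.7, best alternative 0.5. No profitable deviation — NE.
(Accommodate, Passive): Incumbent can switch to Passive (5.7 → 5.8). Not NE.

The pure Nash equilibria are (Passive, Passive) and (Accommodate, Moderate).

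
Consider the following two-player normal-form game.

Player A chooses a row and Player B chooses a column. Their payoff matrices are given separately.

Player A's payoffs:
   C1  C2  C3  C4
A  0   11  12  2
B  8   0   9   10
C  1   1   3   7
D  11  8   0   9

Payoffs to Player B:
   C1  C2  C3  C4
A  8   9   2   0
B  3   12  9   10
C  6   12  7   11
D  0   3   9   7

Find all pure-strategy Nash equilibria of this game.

(A, C2)

Player A against C1: payoffs 0, 8, 1, 11 → best response D.
Player A against C2: payoffs 11, 0, 1, 8 → best response A.
Player A against C3: payoffs 12, 9, 3, 0 → best response A.
Player A against C4: payoffs 2, 10, 7, 9 → best response B.
Player B against A: payoffs 8, 9, 2, 0 → best response C2.
Player B against B: payoffs 3, 12, 9, 10 → best response C2.
Player B against C: payoffs 6, 12, 7, 11 → best response C2.
Player B against D: payoffs 0, 3, 9, 7 → best response C3.
Mutual best responses: (A, C2).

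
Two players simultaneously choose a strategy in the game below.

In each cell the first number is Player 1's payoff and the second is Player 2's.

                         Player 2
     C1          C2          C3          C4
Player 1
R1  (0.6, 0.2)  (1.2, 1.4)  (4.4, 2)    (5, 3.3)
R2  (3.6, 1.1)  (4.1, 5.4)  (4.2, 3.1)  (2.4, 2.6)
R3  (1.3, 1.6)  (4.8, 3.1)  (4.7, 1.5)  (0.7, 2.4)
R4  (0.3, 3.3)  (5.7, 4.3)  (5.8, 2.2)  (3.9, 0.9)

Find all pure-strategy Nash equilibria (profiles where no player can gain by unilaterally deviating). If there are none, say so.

(R1, C1): Player 1 can switch to R2 (0.6 → 3.6). Not NE.
(R1, C2): Player 1 can switch to R2 (1.2 → 4.1). Not NE.
(R1, C3): Player 1 can switch to R3 (4.4 → 4.7). Not NE.
(R1, C4): Player 1 gets 5, best alternative 3.9; Player 2 gets 3.3, best alternative 2. No profitable deviation — NE.
(R2, C1): Player 2 can switch to C2 (1.1 → 5.4). Not NE.
(R2, C2): Player 1 can switch to R3 (4.1 → 4.8). Not NE.
(R2, C3): Player 1 can switch to R1 (4.2 → 4.4). Not NE.
(R2, C4): Player 1 can switch to R1 (2.4 → 5). Not NE.
(R3, C1): Player 1 can switch to R2 (1.3 → 3.6). Not NE.
(R3, C2): Player 1 can switch to R4 (4.8 → 5.7). Not NE.
(R3, C3): Player 1 can switch to R4 (4.7 → 5.8). Not NE.
(R3, C4): Player 1 can switch to R1 (0.7 → 5). Not NE.
(R4, C1): Player 1 can switch to R1 (0.3 → 0.6). Not NE.
(R4, C2): Player 1 gets 5.7, best alternative 4.8; Player 2 gets 4.3, best alternative 3.3. No profitable deviation — NE.
(The remaining 2 profiles each have a profitable deviation by the same check.)

Pure-strategy Nash equilibria: (R1, C4), (R4, C2)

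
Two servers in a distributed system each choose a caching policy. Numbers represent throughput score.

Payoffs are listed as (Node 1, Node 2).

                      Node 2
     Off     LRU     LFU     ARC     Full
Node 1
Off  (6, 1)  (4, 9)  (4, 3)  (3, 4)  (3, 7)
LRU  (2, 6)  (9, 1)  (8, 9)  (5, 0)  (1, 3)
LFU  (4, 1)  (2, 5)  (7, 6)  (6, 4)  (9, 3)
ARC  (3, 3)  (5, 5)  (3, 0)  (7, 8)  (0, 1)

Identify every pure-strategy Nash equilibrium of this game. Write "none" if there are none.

For each player, find the best response to each opponent profile; mutual best responses are the pure NE.
Node 1 against Off: payoffs 6, 2, 4, 3 → best response Off.
Node 1 against LRU: payoffs 4, 9, 2, 5 → best response LRU.
Node 1 against LFU: payoffs 4, 8, 7, 3 → best response LRU.
Node 1 against ARC: payoffs 3, 5, 6, 7 → best response ARC.
Node 1 against Full: payoffs 3, 1, 9, 0 → best response LFU.
Node 2 against Off: payoffs 1, 9, 3, 4, 7 → best response LRU.
Node 2 against LRU: payoffs 6, 1, 9, 0, 3 → best response LFU.
Node 2 against LFU: payoffs 1, 5, 6, 4, 3 → best response LFU.
Node 2 against ARC: payoffs 3, 5, 0, 8, 1 → best response ARC.
Mutual best responses: (LRU, LFU); (ARC, ARC).

(LRU, LFU); (ARC, ARC)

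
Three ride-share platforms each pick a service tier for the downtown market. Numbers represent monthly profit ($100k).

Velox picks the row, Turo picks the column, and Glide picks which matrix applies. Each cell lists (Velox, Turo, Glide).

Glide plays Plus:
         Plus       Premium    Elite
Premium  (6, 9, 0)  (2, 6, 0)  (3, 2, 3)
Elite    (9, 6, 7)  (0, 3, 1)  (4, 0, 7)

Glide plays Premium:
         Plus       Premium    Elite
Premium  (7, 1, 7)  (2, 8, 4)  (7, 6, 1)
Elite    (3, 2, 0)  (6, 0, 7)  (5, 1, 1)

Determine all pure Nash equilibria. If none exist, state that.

Check each profile: it is a Nash equilibrium iff no player can strictly gain by switching unilaterally.
(Premium, Plus, Plus): Velox can switch to Elite (6 → 9). Not NE.
(Premium, Plus, Premium): Turo can switch to Premium (1 → 8). Not NE.
(Premium, Premium, Plus): Turo can switch to Plus (6 → 9). Not NE.
(Premium, Premium, Premium): Velox can switch to Elite (2 → 6). Not NE.
(Premium, Elite, Plus): Velox can switch to Elite (3 → 4). Not NE.
(Premium, Elite, Premium): Turo can switch to Premium (6 → 8). Not NE.
(Elite, Plus, Plus): Velox gets 9, best alternative 6; Turo gets 6, best alternative 3; Glide gets 7, best alternative 0. No profitable deviation — NE.
(Elite, Plus, Premium): Velox can switch to Premium (3 → 7). Not NE.
(Elite, Premium, Plus): Velox can switch to Premium (0 → 2). Not NE.
(Elite, Premium, Premium): Turo can switch to Plus (0 → 2). Not NE.
(Elite, Elite, Plus): Turo can switch to Plus (0 → 6). Not NE.
(Elite, Elite, Premium): Velox can switch to Premium (5 → 7). Not NE.

Pure NE: (Elite, Plus, Plus)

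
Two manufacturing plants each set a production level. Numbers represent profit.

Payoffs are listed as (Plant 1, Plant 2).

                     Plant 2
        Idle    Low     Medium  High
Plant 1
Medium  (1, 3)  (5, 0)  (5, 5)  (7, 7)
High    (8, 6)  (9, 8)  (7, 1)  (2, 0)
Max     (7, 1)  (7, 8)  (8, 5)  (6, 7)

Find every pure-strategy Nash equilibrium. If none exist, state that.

Check each profile: it is a Nash equilibrium iff no player can strictly gain by switching unilaterally.
(Medium, Idle): Plant 1 can switch to High (1 → 8). Not NE.
(Medium, Low): Plant 1 can switch to High (5 → 9). Not NE.
(Medium, Medium): Plant 1 can switch to High (5 → 7). Not NE.
(Medium, High): Plant 1 gets 7, best alternative 6; Plant 2 gets 7, best alternative 5. No profitable deviation — NE.
(High, Idle): Plant 2 can switch to Low (6 → 8). Not NE.
(High, Low): Plant 1 gets 9, best alternative 7; Plant 2 gets 8, best alternative 6. No profitable deviation — NE.
(High, Medium): Plant 1 can switch to Max (7 → 8). Not NE.
(High, High): Plant 1 can switch to Medium (2 → 7). Not NE.
(Max, Idle): Plant 1 can switch to High (7 → 8). Not NE.
(Max, Low): Plant 1 can switch to High (7 → 9). Not NE.
(Max, Medium): Plant 2 can switch to Low (5 → 8). Not NE.
(Max, High): Plant 1 can switch to Medium (6 → 7). Not NE.

Pure-strategy Nash equilibria: (Medium, High); (High, Low)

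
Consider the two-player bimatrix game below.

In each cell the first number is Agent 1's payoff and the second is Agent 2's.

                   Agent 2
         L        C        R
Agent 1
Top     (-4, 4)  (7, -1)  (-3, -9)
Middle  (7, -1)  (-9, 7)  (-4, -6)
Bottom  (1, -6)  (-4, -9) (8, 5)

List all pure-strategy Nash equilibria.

The unique pure-strategy Nash equilibrium is (Bottom, R).

(Top, L): Agent 1 can switch to Middle (-4 → 7). Not NE.
(Top, C): Agent 2 can switch to L (-1 → 4). Not NE.
(Top, R): Agent 1 can switch to Bottom (-3 → 8). Not NE.
(Middle, L): Agent 2 can switch to C (-1 → 7). Not NE.
(Middle, C): Agent 1 can switch to Top (-9 → 7). Not NE.
(Middle, R): Agent 1 can switch to Top (-4 → -3). Not NE.
(Bottom, L): Agent 1 can switch to Middle (1 → 7). Not NE.
(Bottom, C): Agent 1 can switch to Top (-4 → 7). Not NE.
(Bottom, R): Agent 1 gets 8, best alternative -3; Agent 2 gets 5, best alternative -6. No profitable deviation — NE.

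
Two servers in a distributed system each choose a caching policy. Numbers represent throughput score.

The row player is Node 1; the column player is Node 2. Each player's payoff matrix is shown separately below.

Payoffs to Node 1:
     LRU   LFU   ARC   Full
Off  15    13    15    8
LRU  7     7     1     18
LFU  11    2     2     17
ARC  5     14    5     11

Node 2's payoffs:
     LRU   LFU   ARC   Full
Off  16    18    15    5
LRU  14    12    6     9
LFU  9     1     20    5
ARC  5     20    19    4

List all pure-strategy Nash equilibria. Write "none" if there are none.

(Off, LRU): Node 2 can switch to LFU (16 → 18). Not NE.
(Off, LFU): Node 1 can switch to ARC (13 → 14). Not NE.
(Off, ARC): Node 2 can switch to LRU (15 → 16). Not NE.
(Off, Full): Node 1 can switch to LRU (8 → 18). Not NE.
(LRU, LRU): Node 1 can switch to Off (7 → 15). Not NE.
(LRU, LFU): Node 1 can switch to Off (7 → 13). Not NE.
(LRU, ARC): Node 1 can switch to Off (1 → 15). Not NE.
(LRU, Full): Node 2 can switch to LRU (9 → 14). Not NE.
(ARC, LFU): Node 1 gets 14, best alternative 13; Node 2 gets 20, best alternative 19. No profitable deviation — NE.
(The remaining 7 profiles each have a profitable deviation by the same check.)

Pure NE: (ARC, LFU)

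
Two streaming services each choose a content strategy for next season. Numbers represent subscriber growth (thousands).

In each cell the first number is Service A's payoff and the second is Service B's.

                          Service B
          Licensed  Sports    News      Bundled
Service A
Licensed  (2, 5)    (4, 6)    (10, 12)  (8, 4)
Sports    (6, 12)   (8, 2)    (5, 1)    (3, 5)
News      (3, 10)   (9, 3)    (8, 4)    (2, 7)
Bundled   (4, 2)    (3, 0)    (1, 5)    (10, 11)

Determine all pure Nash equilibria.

The pure Nash equilibria are (Licensed, News) and (Sports, Licensed) and (Bundled, Bundled).

Service A against Licensed: payoffs 2, 6, 3, 4 → best response Sports.
Service A against Sports: payoffs 4, 8, 9, 3 → best response News.
Service A against News: payoffs 10, 5, 8, 1 → best response Licensed.
Service A against Bundled: payoffs 8, 3, 2, 10 → best response Bundled.
Service B against Licensed: payoffs 5, 6, 12, 4 → best response News.
Service B against Sports: payoffs 12, 2, 1, 5 → best response Licensed.
Service B against News: payoffs 10, 3, 4, 7 → best response Licensed.
Service B against Bundled: payoffs 2, 0, 5, 11 → best response Bundled.
Mutual best responses: (Licensed, News); (Sports, Licensed); (Bundled, Bundled).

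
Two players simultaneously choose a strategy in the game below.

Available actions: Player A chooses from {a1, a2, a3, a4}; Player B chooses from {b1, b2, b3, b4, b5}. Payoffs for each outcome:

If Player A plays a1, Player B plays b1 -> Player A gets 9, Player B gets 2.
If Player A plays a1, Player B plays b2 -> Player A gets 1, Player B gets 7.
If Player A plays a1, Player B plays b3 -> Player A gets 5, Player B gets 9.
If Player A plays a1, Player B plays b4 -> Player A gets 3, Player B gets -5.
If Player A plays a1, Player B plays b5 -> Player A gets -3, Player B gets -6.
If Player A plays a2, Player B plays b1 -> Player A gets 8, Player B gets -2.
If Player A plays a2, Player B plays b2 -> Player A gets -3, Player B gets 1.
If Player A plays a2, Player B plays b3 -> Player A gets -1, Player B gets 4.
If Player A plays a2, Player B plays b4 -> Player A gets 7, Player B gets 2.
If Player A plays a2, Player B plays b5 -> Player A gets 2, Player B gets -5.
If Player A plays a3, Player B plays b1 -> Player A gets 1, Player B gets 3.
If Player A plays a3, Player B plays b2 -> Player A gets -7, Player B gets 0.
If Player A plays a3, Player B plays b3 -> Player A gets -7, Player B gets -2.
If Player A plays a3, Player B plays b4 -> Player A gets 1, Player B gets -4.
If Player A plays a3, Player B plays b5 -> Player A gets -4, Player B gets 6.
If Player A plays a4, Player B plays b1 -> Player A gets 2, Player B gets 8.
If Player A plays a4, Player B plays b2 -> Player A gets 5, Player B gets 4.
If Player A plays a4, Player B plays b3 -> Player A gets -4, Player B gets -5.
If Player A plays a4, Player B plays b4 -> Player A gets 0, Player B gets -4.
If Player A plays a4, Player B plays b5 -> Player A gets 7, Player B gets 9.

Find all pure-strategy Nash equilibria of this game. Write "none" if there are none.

(a1, b1): Player B can switch to b2 (2 → 7). Not NE.
(a1, b2): Player A can switch to a4 (1 → 5). Not NE.
(a1, b3): Player A gets 5, best alternative -1; Player B gets 9, best alternative 7. No profitable deviation — NE.
(a1, b4): Player A can switch to a2 (3 → 7). Not NE.
(a1, b5): Player A can switch to a2 (-3 → 2). Not NE.
(a2, b1): Player A can switch to a1 (8 → 9). Not NE.
(a2, b2): Player A can switch to a1 (-3 → 1). Not NE.
(a2, b3): Player A can switch to a1 (-1 → 5). Not NE.
(a2, b4): Player B can switch to b3 (2 → 4). Not NE.
(a4, b5): Player A gets 7, best alternative 2; Player B gets 9, best alternative 8. No profitable deviation — NE.
(The remaining 10 profiles each have a profitable deviation by the same check.)

The pure Nash equilibria are (a1, b3), (a4, b5).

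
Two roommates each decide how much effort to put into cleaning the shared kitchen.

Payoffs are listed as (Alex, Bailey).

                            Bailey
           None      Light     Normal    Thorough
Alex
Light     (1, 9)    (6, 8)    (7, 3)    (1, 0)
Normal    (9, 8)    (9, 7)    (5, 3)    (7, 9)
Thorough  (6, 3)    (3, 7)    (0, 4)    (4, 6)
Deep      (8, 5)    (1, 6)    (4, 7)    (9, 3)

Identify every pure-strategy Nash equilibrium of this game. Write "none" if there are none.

(Light, None): Alex can switch to Normal (1 → 9). Not NE.
(Light, Light): Alex can switch to Normal (6 → 9). Not NE.
(Light, Normal): Bailey can switch to None (3 → 9). Not NE.
(Light, Thorough): Alex can switch to Normal (1 → 7). Not NE.
(Normal, None): Bailey can switch to Thorough (8 → 9). Not NE.
(Normal, Light): Bailey can switch to None (7 → 8). Not NE.
(The remaining 10 profiles each have a profitable deviation by the same check.)

No pure-strategy Nash equilibrium.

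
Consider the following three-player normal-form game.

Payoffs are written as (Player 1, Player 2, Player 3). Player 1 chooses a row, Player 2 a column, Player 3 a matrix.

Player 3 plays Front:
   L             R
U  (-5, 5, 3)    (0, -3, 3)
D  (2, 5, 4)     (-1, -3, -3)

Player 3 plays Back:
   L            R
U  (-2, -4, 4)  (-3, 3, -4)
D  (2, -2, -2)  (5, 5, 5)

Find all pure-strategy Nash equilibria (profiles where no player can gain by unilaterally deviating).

(D, L, Front); (D, R, Back)

(U, L, Front): Player 1 can switch to D (-5 → 2). Not NE.
(U, L, Back): Player 1 can switch to D (-2 → 2). Not NE.
(U, R, Front): Player 2 can switch to L (-3 → 5). Not NE.
(U, R, Back): Player 1 can switch to D (-3 → 5). Not NE.
(D, L, Front): Player 1 gets 2, best alternative -5; Player 2 gets 5, best alternative -3; Player 3 gets 4, best alternative -2. No profitable deviation — NE.
(D, L, Back): Player 2 can switch to R (-2 → 5). Not NE.
(D, R, Front): Player 1 can switch to U (-1 → 0). Not NE.
(D, R, Back): Player 1 gets 5, best alternative -3; Player 2 gets 5, best alternative -2; Player 3 gets 5, best alternative -3. No profitable deviation — NE.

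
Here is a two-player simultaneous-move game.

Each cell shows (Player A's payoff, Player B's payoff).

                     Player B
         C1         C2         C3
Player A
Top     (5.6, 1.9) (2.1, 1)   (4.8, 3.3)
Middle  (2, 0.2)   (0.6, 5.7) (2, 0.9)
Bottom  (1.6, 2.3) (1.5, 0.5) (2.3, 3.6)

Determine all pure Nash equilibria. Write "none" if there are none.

For each player, find the best response to each opponent profile; mutual best responses are the pure NE.
Player A against C1: payoffs 5.6, 2, 1.6 → best response Top.
Player A against C2: payoffs 2.1, 0.6, 1.5 → best response Top.
Player A against C3: payoffs 4.8, 2, 2.3 → best response Top.
Player B against Top: payoffs 1.9, 1, 3.3 → best response C3.
Player B against Middle: payoffs 0.2, 5.7, 0.9 → best response C2.
Player B against Bottom: payoffs 2.3, 0.5, 3.6 → best response C3.
Mutual best responses: (Top, C3).

Pure NE: (Top, C3)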